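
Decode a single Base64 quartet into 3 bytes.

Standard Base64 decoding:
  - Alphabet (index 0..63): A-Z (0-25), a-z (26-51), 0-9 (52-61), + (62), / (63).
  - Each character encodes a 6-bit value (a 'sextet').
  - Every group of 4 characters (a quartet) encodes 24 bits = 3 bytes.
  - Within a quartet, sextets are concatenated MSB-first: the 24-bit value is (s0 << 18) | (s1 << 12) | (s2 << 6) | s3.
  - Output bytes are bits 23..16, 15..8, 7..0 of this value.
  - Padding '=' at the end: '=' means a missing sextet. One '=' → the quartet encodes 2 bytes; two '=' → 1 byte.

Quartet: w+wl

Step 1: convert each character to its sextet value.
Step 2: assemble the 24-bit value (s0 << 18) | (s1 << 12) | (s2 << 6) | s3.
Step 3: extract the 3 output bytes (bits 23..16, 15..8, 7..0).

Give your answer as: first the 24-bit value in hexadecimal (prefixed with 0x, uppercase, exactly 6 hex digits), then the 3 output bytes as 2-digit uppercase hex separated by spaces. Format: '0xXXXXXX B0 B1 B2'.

Sextets: w=48, +=62, w=48, l=37
24-bit: (48<<18) | (62<<12) | (48<<6) | 37
      = 0xC00000 | 0x03E000 | 0x000C00 | 0x000025
      = 0xC3EC25
Bytes: (v>>16)&0xFF=C3, (v>>8)&0xFF=EC, v&0xFF=25

Answer: 0xC3EC25 C3 EC 25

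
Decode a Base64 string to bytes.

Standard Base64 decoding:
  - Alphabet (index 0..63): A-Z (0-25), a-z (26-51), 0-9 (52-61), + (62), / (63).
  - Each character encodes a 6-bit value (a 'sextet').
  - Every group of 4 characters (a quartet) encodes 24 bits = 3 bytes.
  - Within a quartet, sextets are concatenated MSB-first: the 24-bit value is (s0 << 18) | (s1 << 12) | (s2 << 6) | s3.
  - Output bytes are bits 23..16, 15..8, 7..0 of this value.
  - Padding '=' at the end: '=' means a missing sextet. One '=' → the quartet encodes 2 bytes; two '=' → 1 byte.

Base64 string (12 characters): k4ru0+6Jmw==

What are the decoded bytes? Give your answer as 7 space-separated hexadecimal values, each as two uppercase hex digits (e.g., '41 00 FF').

Answer: 93 8A EE D3 EE 89 9B

Derivation:
After char 0 ('k'=36): chars_in_quartet=1 acc=0x24 bytes_emitted=0
After char 1 ('4'=56): chars_in_quartet=2 acc=0x938 bytes_emitted=0
After char 2 ('r'=43): chars_in_quartet=3 acc=0x24E2B bytes_emitted=0
After char 3 ('u'=46): chars_in_quartet=4 acc=0x938AEE -> emit 93 8A EE, reset; bytes_emitted=3
After char 4 ('0'=52): chars_in_quartet=1 acc=0x34 bytes_emitted=3
After char 5 ('+'=62): chars_in_quartet=2 acc=0xD3E bytes_emitted=3
After char 6 ('6'=58): chars_in_quartet=3 acc=0x34FBA bytes_emitted=3
After char 7 ('J'=9): chars_in_quartet=4 acc=0xD3EE89 -> emit D3 EE 89, reset; bytes_emitted=6
After char 8 ('m'=38): chars_in_quartet=1 acc=0x26 bytes_emitted=6
After char 9 ('w'=48): chars_in_quartet=2 acc=0x9B0 bytes_emitted=6
Padding '==': partial quartet acc=0x9B0 -> emit 9B; bytes_emitted=7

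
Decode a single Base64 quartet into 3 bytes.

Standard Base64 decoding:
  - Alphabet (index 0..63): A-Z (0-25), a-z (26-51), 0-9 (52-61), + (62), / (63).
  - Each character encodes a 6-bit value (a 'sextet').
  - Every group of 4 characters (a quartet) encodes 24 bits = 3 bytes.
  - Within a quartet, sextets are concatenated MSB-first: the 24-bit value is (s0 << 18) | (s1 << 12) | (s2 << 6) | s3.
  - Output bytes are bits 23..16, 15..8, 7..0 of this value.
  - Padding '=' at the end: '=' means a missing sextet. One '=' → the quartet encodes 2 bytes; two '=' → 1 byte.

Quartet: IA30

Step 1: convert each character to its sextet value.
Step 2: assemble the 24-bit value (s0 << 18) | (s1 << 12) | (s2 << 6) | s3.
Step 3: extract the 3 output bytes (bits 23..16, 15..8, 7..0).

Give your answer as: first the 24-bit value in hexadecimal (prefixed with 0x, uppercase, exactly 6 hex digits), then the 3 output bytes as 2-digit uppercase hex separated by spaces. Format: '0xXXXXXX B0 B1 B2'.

Answer: 0x200DF4 20 0D F4

Derivation:
Sextets: I=8, A=0, 3=55, 0=52
24-bit: (8<<18) | (0<<12) | (55<<6) | 52
      = 0x200000 | 0x000000 | 0x000DC0 | 0x000034
      = 0x200DF4
Bytes: (v>>16)&0xFF=20, (v>>8)&0xFF=0D, v&0xFF=F4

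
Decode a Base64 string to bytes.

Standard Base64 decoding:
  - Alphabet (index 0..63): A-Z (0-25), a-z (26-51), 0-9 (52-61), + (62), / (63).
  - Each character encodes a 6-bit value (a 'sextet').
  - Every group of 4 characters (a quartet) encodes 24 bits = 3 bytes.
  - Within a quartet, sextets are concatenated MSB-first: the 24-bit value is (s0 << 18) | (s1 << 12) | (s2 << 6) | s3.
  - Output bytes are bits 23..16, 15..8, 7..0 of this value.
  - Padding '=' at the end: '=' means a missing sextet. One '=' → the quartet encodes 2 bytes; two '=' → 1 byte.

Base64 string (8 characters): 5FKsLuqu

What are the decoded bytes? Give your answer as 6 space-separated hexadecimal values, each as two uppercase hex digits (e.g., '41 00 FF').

Answer: E4 52 AC 2E EA AE

Derivation:
After char 0 ('5'=57): chars_in_quartet=1 acc=0x39 bytes_emitted=0
After char 1 ('F'=5): chars_in_quartet=2 acc=0xE45 bytes_emitted=0
After char 2 ('K'=10): chars_in_quartet=3 acc=0x3914A bytes_emitted=0
After char 3 ('s'=44): chars_in_quartet=4 acc=0xE452AC -> emit E4 52 AC, reset; bytes_emitted=3
After char 4 ('L'=11): chars_in_quartet=1 acc=0xB bytes_emitted=3
After char 5 ('u'=46): chars_in_quartet=2 acc=0x2EE bytes_emitted=3
After char 6 ('q'=42): chars_in_quartet=3 acc=0xBBAA bytes_emitted=3
After char 7 ('u'=46): chars_in_quartet=4 acc=0x2EEAAE -> emit 2E EA AE, reset; bytes_emitted=6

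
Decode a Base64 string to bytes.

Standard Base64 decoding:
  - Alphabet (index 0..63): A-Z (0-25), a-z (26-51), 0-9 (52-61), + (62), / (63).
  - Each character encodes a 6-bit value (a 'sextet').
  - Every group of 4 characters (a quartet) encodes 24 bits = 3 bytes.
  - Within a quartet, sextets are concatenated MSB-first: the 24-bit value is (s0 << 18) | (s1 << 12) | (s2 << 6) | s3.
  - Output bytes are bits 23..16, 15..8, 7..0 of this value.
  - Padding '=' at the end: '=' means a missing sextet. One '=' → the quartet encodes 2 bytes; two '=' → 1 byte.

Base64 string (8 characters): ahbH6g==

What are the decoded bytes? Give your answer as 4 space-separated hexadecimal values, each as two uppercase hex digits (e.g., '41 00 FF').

After char 0 ('a'=26): chars_in_quartet=1 acc=0x1A bytes_emitted=0
After char 1 ('h'=33): chars_in_quartet=2 acc=0x6A1 bytes_emitted=0
After char 2 ('b'=27): chars_in_quartet=3 acc=0x1A85B bytes_emitted=0
After char 3 ('H'=7): chars_in_quartet=4 acc=0x6A16C7 -> emit 6A 16 C7, reset; bytes_emitted=3
After char 4 ('6'=58): chars_in_quartet=1 acc=0x3A bytes_emitted=3
After char 5 ('g'=32): chars_in_quartet=2 acc=0xEA0 bytes_emitted=3
Padding '==': partial quartet acc=0xEA0 -> emit EA; bytes_emitted=4

Answer: 6A 16 C7 EA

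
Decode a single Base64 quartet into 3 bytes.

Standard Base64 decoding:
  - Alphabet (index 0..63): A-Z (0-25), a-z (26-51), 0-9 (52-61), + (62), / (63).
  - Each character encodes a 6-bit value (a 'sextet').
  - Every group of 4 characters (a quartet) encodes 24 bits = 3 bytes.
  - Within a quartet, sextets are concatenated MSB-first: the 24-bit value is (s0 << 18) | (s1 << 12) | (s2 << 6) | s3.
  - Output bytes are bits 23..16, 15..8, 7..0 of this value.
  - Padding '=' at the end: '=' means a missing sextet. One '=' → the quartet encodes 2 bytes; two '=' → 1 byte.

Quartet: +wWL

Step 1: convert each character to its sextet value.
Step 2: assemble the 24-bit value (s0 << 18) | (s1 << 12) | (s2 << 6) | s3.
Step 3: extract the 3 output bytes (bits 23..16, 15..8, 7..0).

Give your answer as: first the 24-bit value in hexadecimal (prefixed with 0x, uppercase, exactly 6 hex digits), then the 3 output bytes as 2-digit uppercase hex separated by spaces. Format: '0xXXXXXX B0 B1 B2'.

Answer: 0xFB058B FB 05 8B

Derivation:
Sextets: +=62, w=48, W=22, L=11
24-bit: (62<<18) | (48<<12) | (22<<6) | 11
      = 0xF80000 | 0x030000 | 0x000580 | 0x00000B
      = 0xFB058B
Bytes: (v>>16)&0xFF=FB, (v>>8)&0xFF=05, v&0xFF=8B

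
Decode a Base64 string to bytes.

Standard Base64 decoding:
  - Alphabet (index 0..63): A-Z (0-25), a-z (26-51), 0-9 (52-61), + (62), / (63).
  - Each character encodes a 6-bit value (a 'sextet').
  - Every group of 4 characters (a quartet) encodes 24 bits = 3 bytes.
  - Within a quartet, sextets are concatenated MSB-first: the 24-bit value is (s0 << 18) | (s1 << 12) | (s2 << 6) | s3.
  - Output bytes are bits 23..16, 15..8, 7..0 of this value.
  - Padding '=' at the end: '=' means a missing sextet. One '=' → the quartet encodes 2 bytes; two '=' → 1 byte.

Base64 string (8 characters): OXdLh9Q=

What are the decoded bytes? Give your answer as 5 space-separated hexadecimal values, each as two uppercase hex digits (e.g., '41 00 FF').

After char 0 ('O'=14): chars_in_quartet=1 acc=0xE bytes_emitted=0
After char 1 ('X'=23): chars_in_quartet=2 acc=0x397 bytes_emitted=0
After char 2 ('d'=29): chars_in_quartet=3 acc=0xE5DD bytes_emitted=0
After char 3 ('L'=11): chars_in_quartet=4 acc=0x39774B -> emit 39 77 4B, reset; bytes_emitted=3
After char 4 ('h'=33): chars_in_quartet=1 acc=0x21 bytes_emitted=3
After char 5 ('9'=61): chars_in_quartet=2 acc=0x87D bytes_emitted=3
After char 6 ('Q'=16): chars_in_quartet=3 acc=0x21F50 bytes_emitted=3
Padding '=': partial quartet acc=0x21F50 -> emit 87 D4; bytes_emitted=5

Answer: 39 77 4B 87 D4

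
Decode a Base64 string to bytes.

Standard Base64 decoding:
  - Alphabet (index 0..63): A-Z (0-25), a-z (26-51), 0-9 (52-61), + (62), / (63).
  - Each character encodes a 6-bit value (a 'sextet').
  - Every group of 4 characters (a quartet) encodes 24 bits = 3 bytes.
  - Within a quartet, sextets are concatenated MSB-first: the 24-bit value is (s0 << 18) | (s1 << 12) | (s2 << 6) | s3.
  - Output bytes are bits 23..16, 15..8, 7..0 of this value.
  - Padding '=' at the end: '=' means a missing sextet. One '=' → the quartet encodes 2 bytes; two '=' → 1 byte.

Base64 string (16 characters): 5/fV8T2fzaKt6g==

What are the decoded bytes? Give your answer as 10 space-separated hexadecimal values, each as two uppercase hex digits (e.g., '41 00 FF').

Answer: E7 F7 D5 F1 3D 9F CD A2 AD EA

Derivation:
After char 0 ('5'=57): chars_in_quartet=1 acc=0x39 bytes_emitted=0
After char 1 ('/'=63): chars_in_quartet=2 acc=0xE7F bytes_emitted=0
After char 2 ('f'=31): chars_in_quartet=3 acc=0x39FDF bytes_emitted=0
After char 3 ('V'=21): chars_in_quartet=4 acc=0xE7F7D5 -> emit E7 F7 D5, reset; bytes_emitted=3
After char 4 ('8'=60): chars_in_quartet=1 acc=0x3C bytes_emitted=3
After char 5 ('T'=19): chars_in_quartet=2 acc=0xF13 bytes_emitted=3
After char 6 ('2'=54): chars_in_quartet=3 acc=0x3C4F6 bytes_emitted=3
After char 7 ('f'=31): chars_in_quartet=4 acc=0xF13D9F -> emit F1 3D 9F, reset; bytes_emitted=6
After char 8 ('z'=51): chars_in_quartet=1 acc=0x33 bytes_emitted=6
After char 9 ('a'=26): chars_in_quartet=2 acc=0xCDA bytes_emitted=6
After char 10 ('K'=10): chars_in_quartet=3 acc=0x3368A bytes_emitted=6
After char 11 ('t'=45): chars_in_quartet=4 acc=0xCDA2AD -> emit CD A2 AD, reset; bytes_emitted=9
After char 12 ('6'=58): chars_in_quartet=1 acc=0x3A bytes_emitted=9
After char 13 ('g'=32): chars_in_quartet=2 acc=0xEA0 bytes_emitted=9
Padding '==': partial quartet acc=0xEA0 -> emit EA; bytes_emitted=10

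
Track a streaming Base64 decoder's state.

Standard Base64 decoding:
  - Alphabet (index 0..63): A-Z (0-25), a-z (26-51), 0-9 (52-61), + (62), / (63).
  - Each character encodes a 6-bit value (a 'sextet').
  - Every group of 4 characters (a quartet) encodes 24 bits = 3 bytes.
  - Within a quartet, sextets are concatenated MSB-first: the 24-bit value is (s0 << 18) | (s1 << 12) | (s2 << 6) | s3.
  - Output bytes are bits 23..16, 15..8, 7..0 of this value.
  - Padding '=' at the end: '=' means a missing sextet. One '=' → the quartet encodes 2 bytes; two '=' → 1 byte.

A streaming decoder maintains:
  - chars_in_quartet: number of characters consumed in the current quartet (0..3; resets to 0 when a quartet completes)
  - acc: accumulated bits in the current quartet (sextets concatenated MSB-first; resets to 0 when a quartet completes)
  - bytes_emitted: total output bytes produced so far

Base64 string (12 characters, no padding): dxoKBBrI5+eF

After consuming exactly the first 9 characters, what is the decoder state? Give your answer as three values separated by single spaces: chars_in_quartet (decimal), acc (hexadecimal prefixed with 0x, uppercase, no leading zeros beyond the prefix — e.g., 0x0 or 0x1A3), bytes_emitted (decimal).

Answer: 1 0x39 6

Derivation:
After char 0 ('d'=29): chars_in_quartet=1 acc=0x1D bytes_emitted=0
After char 1 ('x'=49): chars_in_quartet=2 acc=0x771 bytes_emitted=0
After char 2 ('o'=40): chars_in_quartet=3 acc=0x1DC68 bytes_emitted=0
After char 3 ('K'=10): chars_in_quartet=4 acc=0x771A0A -> emit 77 1A 0A, reset; bytes_emitted=3
After char 4 ('B'=1): chars_in_quartet=1 acc=0x1 bytes_emitted=3
After char 5 ('B'=1): chars_in_quartet=2 acc=0x41 bytes_emitted=3
After char 6 ('r'=43): chars_in_quartet=3 acc=0x106B bytes_emitted=3
After char 7 ('I'=8): chars_in_quartet=4 acc=0x41AC8 -> emit 04 1A C8, reset; bytes_emitted=6
After char 8 ('5'=57): chars_in_quartet=1 acc=0x39 bytes_emitted=6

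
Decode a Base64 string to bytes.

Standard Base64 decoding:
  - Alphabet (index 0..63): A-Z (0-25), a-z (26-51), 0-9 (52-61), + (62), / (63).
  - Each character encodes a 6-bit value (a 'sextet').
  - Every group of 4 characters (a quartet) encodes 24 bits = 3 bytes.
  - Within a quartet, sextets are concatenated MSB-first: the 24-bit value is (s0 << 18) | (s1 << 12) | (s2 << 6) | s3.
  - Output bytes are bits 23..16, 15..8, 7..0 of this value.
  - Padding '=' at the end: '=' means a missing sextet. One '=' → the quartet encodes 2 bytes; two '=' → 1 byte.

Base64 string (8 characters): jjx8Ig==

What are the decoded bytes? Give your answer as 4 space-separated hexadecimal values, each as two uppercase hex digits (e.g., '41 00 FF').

After char 0 ('j'=35): chars_in_quartet=1 acc=0x23 bytes_emitted=0
After char 1 ('j'=35): chars_in_quartet=2 acc=0x8E3 bytes_emitted=0
After char 2 ('x'=49): chars_in_quartet=3 acc=0x238F1 bytes_emitted=0
After char 3 ('8'=60): chars_in_quartet=4 acc=0x8E3C7C -> emit 8E 3C 7C, reset; bytes_emitted=3
After char 4 ('I'=8): chars_in_quartet=1 acc=0x8 bytes_emitted=3
After char 5 ('g'=32): chars_in_quartet=2 acc=0x220 bytes_emitted=3
Padding '==': partial quartet acc=0x220 -> emit 22; bytes_emitted=4

Answer: 8E 3C 7C 22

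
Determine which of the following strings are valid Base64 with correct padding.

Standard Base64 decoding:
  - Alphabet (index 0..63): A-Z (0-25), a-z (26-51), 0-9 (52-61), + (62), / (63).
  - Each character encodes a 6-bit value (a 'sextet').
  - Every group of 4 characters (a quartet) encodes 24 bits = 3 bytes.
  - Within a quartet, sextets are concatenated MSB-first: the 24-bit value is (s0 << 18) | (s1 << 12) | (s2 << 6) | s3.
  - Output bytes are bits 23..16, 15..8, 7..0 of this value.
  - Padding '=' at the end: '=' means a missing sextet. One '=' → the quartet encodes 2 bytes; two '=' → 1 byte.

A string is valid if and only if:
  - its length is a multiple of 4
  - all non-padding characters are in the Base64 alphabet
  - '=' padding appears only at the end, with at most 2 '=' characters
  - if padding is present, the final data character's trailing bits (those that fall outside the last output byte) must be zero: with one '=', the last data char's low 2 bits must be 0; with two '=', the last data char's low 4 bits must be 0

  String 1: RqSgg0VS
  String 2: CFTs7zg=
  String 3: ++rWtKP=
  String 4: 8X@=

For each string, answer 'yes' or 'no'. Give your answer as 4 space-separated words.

Answer: yes yes no no

Derivation:
String 1: 'RqSgg0VS' → valid
String 2: 'CFTs7zg=' → valid
String 3: '++rWtKP=' → invalid (bad trailing bits)
String 4: '8X@=' → invalid (bad char(s): ['@'])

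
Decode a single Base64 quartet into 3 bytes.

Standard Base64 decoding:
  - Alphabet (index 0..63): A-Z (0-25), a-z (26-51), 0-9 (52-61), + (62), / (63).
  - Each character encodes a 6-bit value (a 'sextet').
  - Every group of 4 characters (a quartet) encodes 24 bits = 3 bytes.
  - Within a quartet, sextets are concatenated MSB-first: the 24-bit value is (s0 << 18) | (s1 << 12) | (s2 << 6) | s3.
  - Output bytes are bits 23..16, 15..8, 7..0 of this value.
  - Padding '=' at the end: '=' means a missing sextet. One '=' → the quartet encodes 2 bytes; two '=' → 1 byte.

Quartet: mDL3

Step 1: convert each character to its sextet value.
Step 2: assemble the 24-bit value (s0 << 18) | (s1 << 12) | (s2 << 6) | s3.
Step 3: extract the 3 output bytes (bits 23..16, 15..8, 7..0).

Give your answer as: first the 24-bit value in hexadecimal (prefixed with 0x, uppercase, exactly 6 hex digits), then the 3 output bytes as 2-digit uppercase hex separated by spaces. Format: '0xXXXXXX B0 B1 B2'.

Answer: 0x9832F7 98 32 F7

Derivation:
Sextets: m=38, D=3, L=11, 3=55
24-bit: (38<<18) | (3<<12) | (11<<6) | 55
      = 0x980000 | 0x003000 | 0x0002C0 | 0x000037
      = 0x9832F7
Bytes: (v>>16)&0xFF=98, (v>>8)&0xFF=32, v&0xFF=F7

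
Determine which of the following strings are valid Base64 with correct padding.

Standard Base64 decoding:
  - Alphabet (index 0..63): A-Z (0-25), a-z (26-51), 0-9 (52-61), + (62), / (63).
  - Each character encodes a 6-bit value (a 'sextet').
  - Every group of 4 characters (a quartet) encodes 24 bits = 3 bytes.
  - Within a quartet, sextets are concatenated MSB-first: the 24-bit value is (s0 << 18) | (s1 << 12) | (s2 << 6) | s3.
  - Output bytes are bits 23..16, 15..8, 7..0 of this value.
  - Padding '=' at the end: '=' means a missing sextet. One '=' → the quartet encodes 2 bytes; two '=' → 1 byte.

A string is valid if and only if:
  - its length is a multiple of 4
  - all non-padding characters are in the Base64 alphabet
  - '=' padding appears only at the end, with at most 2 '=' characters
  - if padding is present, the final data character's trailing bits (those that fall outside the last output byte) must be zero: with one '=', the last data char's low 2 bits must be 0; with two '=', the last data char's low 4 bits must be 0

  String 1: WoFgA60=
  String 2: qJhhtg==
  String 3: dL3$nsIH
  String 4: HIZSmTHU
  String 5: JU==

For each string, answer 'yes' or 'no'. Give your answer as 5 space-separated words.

String 1: 'WoFgA60=' → valid
String 2: 'qJhhtg==' → valid
String 3: 'dL3$nsIH' → invalid (bad char(s): ['$'])
String 4: 'HIZSmTHU' → valid
String 5: 'JU==' → invalid (bad trailing bits)

Answer: yes yes no yes no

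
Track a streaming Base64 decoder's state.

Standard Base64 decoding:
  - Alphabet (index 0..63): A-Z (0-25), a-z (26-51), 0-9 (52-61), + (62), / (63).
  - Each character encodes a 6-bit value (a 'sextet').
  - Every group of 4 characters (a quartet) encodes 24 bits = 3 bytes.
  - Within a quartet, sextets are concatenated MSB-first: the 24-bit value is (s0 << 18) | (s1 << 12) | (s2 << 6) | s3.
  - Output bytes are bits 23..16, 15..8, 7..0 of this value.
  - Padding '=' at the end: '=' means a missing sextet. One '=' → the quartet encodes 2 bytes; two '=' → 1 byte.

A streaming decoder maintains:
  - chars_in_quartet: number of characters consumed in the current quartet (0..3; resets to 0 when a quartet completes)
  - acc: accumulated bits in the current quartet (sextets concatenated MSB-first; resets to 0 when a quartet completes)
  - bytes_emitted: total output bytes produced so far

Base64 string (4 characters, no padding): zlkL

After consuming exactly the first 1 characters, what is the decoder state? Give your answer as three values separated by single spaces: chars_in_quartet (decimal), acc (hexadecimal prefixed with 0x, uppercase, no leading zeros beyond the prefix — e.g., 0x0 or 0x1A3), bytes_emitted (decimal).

After char 0 ('z'=51): chars_in_quartet=1 acc=0x33 bytes_emitted=0

Answer: 1 0x33 0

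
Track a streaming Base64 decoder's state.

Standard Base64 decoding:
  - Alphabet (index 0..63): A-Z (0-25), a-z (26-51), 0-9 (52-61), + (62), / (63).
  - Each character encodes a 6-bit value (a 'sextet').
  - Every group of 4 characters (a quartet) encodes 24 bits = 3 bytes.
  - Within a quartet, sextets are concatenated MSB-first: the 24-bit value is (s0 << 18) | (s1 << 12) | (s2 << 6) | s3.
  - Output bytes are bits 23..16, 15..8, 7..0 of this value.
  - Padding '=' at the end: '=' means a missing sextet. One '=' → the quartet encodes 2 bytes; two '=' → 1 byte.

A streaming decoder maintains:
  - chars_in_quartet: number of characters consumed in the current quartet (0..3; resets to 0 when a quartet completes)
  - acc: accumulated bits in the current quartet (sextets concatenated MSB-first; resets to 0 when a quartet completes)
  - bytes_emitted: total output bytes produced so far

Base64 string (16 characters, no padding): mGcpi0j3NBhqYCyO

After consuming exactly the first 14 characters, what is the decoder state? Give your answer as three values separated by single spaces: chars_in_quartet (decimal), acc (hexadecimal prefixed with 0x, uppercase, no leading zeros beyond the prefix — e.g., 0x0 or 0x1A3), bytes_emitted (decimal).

After char 0 ('m'=38): chars_in_quartet=1 acc=0x26 bytes_emitted=0
After char 1 ('G'=6): chars_in_quartet=2 acc=0x986 bytes_emitted=0
After char 2 ('c'=28): chars_in_quartet=3 acc=0x2619C bytes_emitted=0
After char 3 ('p'=41): chars_in_quartet=4 acc=0x986729 -> emit 98 67 29, reset; bytes_emitted=3
After char 4 ('i'=34): chars_in_quartet=1 acc=0x22 bytes_emitted=3
After char 5 ('0'=52): chars_in_quartet=2 acc=0x8B4 bytes_emitted=3
After char 6 ('j'=35): chars_in_quartet=3 acc=0x22D23 bytes_emitted=3
After char 7 ('3'=55): chars_in_quartet=4 acc=0x8B48F7 -> emit 8B 48 F7, reset; bytes_emitted=6
After char 8 ('N'=13): chars_in_quartet=1 acc=0xD bytes_emitted=6
After char 9 ('B'=1): chars_in_quartet=2 acc=0x341 bytes_emitted=6
After char 10 ('h'=33): chars_in_quartet=3 acc=0xD061 bytes_emitted=6
After char 11 ('q'=42): chars_in_quartet=4 acc=0x34186A -> emit 34 18 6A, reset; bytes_emitted=9
After char 12 ('Y'=24): chars_in_quartet=1 acc=0x18 bytes_emitted=9
After char 13 ('C'=2): chars_in_quartet=2 acc=0x602 bytes_emitted=9

Answer: 2 0x602 9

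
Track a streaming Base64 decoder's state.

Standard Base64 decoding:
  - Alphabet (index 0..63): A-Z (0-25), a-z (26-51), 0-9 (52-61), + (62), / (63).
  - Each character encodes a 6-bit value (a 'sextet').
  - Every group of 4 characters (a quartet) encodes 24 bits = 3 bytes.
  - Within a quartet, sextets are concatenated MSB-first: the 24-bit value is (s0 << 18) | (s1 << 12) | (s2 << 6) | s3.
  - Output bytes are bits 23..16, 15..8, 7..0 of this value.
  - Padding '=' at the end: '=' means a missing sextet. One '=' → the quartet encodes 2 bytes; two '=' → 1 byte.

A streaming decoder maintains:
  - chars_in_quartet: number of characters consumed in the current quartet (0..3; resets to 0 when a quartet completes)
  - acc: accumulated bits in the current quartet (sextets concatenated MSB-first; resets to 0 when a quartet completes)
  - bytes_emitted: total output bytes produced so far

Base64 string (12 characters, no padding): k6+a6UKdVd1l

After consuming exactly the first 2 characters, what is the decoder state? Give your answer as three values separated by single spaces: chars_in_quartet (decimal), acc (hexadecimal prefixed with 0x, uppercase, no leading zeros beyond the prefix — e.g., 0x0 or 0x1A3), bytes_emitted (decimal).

After char 0 ('k'=36): chars_in_quartet=1 acc=0x24 bytes_emitted=0
After char 1 ('6'=58): chars_in_quartet=2 acc=0x93A bytes_emitted=0

Answer: 2 0x93A 0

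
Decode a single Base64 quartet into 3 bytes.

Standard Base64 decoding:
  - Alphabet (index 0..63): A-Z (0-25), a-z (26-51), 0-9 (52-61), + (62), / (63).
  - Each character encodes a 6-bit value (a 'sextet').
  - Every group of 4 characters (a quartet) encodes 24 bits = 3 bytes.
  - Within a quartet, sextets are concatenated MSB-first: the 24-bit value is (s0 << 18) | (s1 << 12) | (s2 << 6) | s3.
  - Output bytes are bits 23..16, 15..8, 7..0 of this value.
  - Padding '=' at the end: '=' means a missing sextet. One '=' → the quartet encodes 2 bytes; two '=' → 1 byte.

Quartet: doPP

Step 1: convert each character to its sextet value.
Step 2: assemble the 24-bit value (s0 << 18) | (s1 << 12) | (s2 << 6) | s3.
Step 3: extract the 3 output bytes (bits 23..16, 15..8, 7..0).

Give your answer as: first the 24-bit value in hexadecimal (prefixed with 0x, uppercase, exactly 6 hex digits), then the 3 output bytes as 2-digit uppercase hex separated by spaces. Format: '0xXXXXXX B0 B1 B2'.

Answer: 0x7683CF 76 83 CF

Derivation:
Sextets: d=29, o=40, P=15, P=15
24-bit: (29<<18) | (40<<12) | (15<<6) | 15
      = 0x740000 | 0x028000 | 0x0003C0 | 0x00000F
      = 0x7683CF
Bytes: (v>>16)&0xFF=76, (v>>8)&0xFF=83, v&0xFF=CF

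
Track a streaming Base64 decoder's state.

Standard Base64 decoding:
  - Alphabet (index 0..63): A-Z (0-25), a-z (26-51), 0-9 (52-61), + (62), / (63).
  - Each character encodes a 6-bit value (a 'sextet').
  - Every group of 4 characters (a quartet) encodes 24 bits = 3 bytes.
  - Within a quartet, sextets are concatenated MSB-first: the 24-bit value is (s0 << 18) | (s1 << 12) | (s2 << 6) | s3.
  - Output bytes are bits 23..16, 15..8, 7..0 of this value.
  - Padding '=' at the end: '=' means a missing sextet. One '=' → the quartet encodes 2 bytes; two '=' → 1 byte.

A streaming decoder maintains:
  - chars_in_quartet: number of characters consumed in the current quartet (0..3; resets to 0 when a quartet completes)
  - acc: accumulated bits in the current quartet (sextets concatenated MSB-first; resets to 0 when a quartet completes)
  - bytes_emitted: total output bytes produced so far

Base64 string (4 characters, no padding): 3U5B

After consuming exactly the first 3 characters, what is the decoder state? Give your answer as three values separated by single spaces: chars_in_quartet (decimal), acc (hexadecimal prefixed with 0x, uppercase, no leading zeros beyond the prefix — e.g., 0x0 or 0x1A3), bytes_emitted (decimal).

Answer: 3 0x37539 0

Derivation:
After char 0 ('3'=55): chars_in_quartet=1 acc=0x37 bytes_emitted=0
After char 1 ('U'=20): chars_in_quartet=2 acc=0xDD4 bytes_emitted=0
After char 2 ('5'=57): chars_in_quartet=3 acc=0x37539 bytes_emitted=0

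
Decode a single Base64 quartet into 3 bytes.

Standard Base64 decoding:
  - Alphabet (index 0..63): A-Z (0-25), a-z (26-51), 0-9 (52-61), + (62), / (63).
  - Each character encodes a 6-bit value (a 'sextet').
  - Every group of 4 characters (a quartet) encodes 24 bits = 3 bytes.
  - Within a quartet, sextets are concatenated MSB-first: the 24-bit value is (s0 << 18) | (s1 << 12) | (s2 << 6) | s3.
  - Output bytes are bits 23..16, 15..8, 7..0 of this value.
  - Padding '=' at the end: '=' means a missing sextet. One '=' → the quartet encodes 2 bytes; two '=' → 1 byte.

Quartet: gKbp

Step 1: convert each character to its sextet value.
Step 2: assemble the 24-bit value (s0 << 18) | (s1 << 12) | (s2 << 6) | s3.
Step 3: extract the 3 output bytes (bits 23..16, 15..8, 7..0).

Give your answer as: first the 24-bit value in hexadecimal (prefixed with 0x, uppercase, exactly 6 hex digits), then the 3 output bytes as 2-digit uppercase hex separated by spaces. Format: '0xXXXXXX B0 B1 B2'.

Sextets: g=32, K=10, b=27, p=41
24-bit: (32<<18) | (10<<12) | (27<<6) | 41
      = 0x800000 | 0x00A000 | 0x0006C0 | 0x000029
      = 0x80A6E9
Bytes: (v>>16)&0xFF=80, (v>>8)&0xFF=A6, v&0xFF=E9

Answer: 0x80A6E9 80 A6 E9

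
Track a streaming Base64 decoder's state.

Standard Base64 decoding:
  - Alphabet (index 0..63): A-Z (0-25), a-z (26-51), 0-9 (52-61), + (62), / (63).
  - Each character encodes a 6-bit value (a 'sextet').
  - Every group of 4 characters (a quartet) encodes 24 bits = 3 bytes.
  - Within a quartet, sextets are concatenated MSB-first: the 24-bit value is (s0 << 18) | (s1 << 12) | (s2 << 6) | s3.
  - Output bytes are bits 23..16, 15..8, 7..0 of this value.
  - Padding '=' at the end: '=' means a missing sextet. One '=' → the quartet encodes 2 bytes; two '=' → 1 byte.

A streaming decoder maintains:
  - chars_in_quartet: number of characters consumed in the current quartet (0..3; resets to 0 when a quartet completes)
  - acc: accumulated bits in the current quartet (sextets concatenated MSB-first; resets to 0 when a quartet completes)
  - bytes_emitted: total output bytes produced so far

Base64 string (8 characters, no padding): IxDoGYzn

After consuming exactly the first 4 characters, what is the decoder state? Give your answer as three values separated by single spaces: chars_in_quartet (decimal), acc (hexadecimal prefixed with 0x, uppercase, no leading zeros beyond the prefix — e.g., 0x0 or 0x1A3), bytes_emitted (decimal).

After char 0 ('I'=8): chars_in_quartet=1 acc=0x8 bytes_emitted=0
After char 1 ('x'=49): chars_in_quartet=2 acc=0x231 bytes_emitted=0
After char 2 ('D'=3): chars_in_quartet=3 acc=0x8C43 bytes_emitted=0
After char 3 ('o'=40): chars_in_quartet=4 acc=0x2310E8 -> emit 23 10 E8, reset; bytes_emitted=3

Answer: 0 0x0 3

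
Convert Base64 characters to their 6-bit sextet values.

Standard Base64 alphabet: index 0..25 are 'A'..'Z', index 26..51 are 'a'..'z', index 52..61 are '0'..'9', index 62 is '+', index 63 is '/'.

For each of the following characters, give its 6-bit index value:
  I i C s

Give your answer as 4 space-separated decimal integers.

'I': A..Z range, ord('I') − ord('A') = 8
'i': a..z range, 26 + ord('i') − ord('a') = 34
'C': A..Z range, ord('C') − ord('A') = 2
's': a..z range, 26 + ord('s') − ord('a') = 44

Answer: 8 34 2 44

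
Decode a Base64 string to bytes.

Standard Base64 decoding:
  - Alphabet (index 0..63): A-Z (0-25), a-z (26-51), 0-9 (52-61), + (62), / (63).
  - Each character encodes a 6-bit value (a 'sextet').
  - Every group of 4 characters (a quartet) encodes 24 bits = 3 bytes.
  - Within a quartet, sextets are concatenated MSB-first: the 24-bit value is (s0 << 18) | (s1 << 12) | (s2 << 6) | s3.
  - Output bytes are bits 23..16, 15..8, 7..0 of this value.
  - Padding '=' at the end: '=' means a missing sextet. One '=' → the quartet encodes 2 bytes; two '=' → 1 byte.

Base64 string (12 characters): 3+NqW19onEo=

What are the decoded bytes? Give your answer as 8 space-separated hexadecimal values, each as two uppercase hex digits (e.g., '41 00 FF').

Answer: DF E3 6A 5B 5F 68 9C 4A

Derivation:
After char 0 ('3'=55): chars_in_quartet=1 acc=0x37 bytes_emitted=0
After char 1 ('+'=62): chars_in_quartet=2 acc=0xDFE bytes_emitted=0
After char 2 ('N'=13): chars_in_quartet=3 acc=0x37F8D bytes_emitted=0
After char 3 ('q'=42): chars_in_quartet=4 acc=0xDFE36A -> emit DF E3 6A, reset; bytes_emitted=3
After char 4 ('W'=22): chars_in_quartet=1 acc=0x16 bytes_emitted=3
After char 5 ('1'=53): chars_in_quartet=2 acc=0x5B5 bytes_emitted=3
After char 6 ('9'=61): chars_in_quartet=3 acc=0x16D7D bytes_emitted=3
After char 7 ('o'=40): chars_in_quartet=4 acc=0x5B5F68 -> emit 5B 5F 68, reset; bytes_emitted=6
After char 8 ('n'=39): chars_in_quartet=1 acc=0x27 bytes_emitted=6
After char 9 ('E'=4): chars_in_quartet=2 acc=0x9C4 bytes_emitted=6
After char 10 ('o'=40): chars_in_quartet=3 acc=0x27128 bytes_emitted=6
Padding '=': partial quartet acc=0x27128 -> emit 9C 4A; bytes_emitted=8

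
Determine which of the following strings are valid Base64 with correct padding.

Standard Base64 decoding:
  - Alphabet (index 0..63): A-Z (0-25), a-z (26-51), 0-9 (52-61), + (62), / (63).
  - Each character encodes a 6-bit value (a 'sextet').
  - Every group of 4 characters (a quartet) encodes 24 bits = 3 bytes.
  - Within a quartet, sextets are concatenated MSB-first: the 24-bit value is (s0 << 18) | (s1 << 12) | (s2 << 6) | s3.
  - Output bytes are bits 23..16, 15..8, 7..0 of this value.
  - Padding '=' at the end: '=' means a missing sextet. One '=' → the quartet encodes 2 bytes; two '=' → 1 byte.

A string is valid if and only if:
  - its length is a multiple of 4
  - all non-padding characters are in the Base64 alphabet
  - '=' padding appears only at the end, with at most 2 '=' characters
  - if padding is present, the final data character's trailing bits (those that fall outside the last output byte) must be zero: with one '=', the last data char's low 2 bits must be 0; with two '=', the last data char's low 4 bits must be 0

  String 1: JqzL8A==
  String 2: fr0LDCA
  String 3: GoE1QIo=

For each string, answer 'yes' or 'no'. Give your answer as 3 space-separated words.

String 1: 'JqzL8A==' → valid
String 2: 'fr0LDCA' → invalid (len=7 not mult of 4)
String 3: 'GoE1QIo=' → valid

Answer: yes no yes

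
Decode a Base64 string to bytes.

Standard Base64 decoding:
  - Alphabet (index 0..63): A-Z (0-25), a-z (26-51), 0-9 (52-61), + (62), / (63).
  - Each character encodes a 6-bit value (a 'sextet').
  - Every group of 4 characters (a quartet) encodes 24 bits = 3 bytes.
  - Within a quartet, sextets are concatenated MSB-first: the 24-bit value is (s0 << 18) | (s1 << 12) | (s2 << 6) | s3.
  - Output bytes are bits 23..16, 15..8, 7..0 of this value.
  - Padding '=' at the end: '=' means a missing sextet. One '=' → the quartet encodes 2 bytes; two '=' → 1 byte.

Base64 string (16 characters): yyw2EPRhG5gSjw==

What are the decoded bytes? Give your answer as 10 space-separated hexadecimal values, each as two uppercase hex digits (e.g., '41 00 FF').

After char 0 ('y'=50): chars_in_quartet=1 acc=0x32 bytes_emitted=0
After char 1 ('y'=50): chars_in_quartet=2 acc=0xCB2 bytes_emitted=0
After char 2 ('w'=48): chars_in_quartet=3 acc=0x32CB0 bytes_emitted=0
After char 3 ('2'=54): chars_in_quartet=4 acc=0xCB2C36 -> emit CB 2C 36, reset; bytes_emitted=3
After char 4 ('E'=4): chars_in_quartet=1 acc=0x4 bytes_emitted=3
After char 5 ('P'=15): chars_in_quartet=2 acc=0x10F bytes_emitted=3
After char 6 ('R'=17): chars_in_quartet=3 acc=0x43D1 bytes_emitted=3
After char 7 ('h'=33): chars_in_quartet=4 acc=0x10F461 -> emit 10 F4 61, reset; bytes_emitted=6
After char 8 ('G'=6): chars_in_quartet=1 acc=0x6 bytes_emitted=6
After char 9 ('5'=57): chars_in_quartet=2 acc=0x1B9 bytes_emitted=6
After char 10 ('g'=32): chars_in_quartet=3 acc=0x6E60 bytes_emitted=6
After char 11 ('S'=18): chars_in_quartet=4 acc=0x1B9812 -> emit 1B 98 12, reset; bytes_emitted=9
After char 12 ('j'=35): chars_in_quartet=1 acc=0x23 bytes_emitted=9
After char 13 ('w'=48): chars_in_quartet=2 acc=0x8F0 bytes_emitted=9
Padding '==': partial quartet acc=0x8F0 -> emit 8F; bytes_emitted=10

Answer: CB 2C 36 10 F4 61 1B 98 12 8F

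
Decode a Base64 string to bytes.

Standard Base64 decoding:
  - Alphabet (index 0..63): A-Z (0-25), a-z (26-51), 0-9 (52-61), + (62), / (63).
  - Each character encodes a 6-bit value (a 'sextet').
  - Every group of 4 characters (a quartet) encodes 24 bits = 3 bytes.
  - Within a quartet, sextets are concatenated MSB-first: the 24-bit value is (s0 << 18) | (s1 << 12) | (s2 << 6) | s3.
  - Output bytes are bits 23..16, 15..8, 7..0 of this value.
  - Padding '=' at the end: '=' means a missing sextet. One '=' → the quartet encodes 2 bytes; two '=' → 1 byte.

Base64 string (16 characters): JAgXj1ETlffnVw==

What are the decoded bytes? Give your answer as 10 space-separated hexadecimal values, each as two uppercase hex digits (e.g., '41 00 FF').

Answer: 24 08 17 8F 51 13 95 F7 E7 57

Derivation:
After char 0 ('J'=9): chars_in_quartet=1 acc=0x9 bytes_emitted=0
After char 1 ('A'=0): chars_in_quartet=2 acc=0x240 bytes_emitted=0
After char 2 ('g'=32): chars_in_quartet=3 acc=0x9020 bytes_emitted=0
After char 3 ('X'=23): chars_in_quartet=4 acc=0x240817 -> emit 24 08 17, reset; bytes_emitted=3
After char 4 ('j'=35): chars_in_quartet=1 acc=0x23 bytes_emitted=3
After char 5 ('1'=53): chars_in_quartet=2 acc=0x8F5 bytes_emitted=3
After char 6 ('E'=4): chars_in_quartet=3 acc=0x23D44 bytes_emitted=3
After char 7 ('T'=19): chars_in_quartet=4 acc=0x8F5113 -> emit 8F 51 13, reset; bytes_emitted=6
After char 8 ('l'=37): chars_in_quartet=1 acc=0x25 bytes_emitted=6
After char 9 ('f'=31): chars_in_quartet=2 acc=0x95F bytes_emitted=6
After char 10 ('f'=31): chars_in_quartet=3 acc=0x257DF bytes_emitted=6
After char 11 ('n'=39): chars_in_quartet=4 acc=0x95F7E7 -> emit 95 F7 E7, reset; bytes_emitted=9
After char 12 ('V'=21): chars_in_quartet=1 acc=0x15 bytes_emitted=9
After char 13 ('w'=48): chars_in_quartet=2 acc=0x570 bytes_emitted=9
Padding '==': partial quartet acc=0x570 -> emit 57; bytes_emitted=10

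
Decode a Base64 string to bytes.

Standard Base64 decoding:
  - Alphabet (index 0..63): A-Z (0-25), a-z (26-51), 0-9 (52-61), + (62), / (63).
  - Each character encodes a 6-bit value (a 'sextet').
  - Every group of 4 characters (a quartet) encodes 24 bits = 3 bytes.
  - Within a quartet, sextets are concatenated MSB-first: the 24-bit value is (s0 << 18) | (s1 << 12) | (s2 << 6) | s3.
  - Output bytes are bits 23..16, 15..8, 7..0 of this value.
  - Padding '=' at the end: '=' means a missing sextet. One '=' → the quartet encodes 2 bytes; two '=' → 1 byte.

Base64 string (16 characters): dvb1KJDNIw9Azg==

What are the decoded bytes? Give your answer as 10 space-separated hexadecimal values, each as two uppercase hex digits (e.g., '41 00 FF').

After char 0 ('d'=29): chars_in_quartet=1 acc=0x1D bytes_emitted=0
After char 1 ('v'=47): chars_in_quartet=2 acc=0x76F bytes_emitted=0
After char 2 ('b'=27): chars_in_quartet=3 acc=0x1DBDB bytes_emitted=0
After char 3 ('1'=53): chars_in_quartet=4 acc=0x76F6F5 -> emit 76 F6 F5, reset; bytes_emitted=3
After char 4 ('K'=10): chars_in_quartet=1 acc=0xA bytes_emitted=3
After char 5 ('J'=9): chars_in_quartet=2 acc=0x289 bytes_emitted=3
After char 6 ('D'=3): chars_in_quartet=3 acc=0xA243 bytes_emitted=3
After char 7 ('N'=13): chars_in_quartet=4 acc=0x2890CD -> emit 28 90 CD, reset; bytes_emitted=6
After char 8 ('I'=8): chars_in_quartet=1 acc=0x8 bytes_emitted=6
After char 9 ('w'=48): chars_in_quartet=2 acc=0x230 bytes_emitted=6
After char 10 ('9'=61): chars_in_quartet=3 acc=0x8C3D bytes_emitted=6
After char 11 ('A'=0): chars_in_quartet=4 acc=0x230F40 -> emit 23 0F 40, reset; bytes_emitted=9
After char 12 ('z'=51): chars_in_quartet=1 acc=0x33 bytes_emitted=9
After char 13 ('g'=32): chars_in_quartet=2 acc=0xCE0 bytes_emitted=9
Padding '==': partial quartet acc=0xCE0 -> emit CE; bytes_emitted=10

Answer: 76 F6 F5 28 90 CD 23 0F 40 CE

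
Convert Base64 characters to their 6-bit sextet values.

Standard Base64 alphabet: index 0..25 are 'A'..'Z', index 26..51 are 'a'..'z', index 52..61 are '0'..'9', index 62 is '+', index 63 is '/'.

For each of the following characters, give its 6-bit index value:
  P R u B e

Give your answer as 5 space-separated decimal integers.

'P': A..Z range, ord('P') − ord('A') = 15
'R': A..Z range, ord('R') − ord('A') = 17
'u': a..z range, 26 + ord('u') − ord('a') = 46
'B': A..Z range, ord('B') − ord('A') = 1
'e': a..z range, 26 + ord('e') − ord('a') = 30

Answer: 15 17 46 1 30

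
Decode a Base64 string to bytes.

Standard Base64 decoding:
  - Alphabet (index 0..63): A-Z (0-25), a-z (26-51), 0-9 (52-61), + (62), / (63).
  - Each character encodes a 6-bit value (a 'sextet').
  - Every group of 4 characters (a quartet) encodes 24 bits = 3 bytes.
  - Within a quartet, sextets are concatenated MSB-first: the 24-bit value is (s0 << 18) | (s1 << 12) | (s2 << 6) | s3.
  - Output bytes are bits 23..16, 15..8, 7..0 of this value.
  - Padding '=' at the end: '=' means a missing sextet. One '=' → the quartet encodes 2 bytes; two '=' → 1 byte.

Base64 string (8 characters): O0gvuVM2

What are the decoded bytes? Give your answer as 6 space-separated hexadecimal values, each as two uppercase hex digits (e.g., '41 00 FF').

After char 0 ('O'=14): chars_in_quartet=1 acc=0xE bytes_emitted=0
After char 1 ('0'=52): chars_in_quartet=2 acc=0x3B4 bytes_emitted=0
After char 2 ('g'=32): chars_in_quartet=3 acc=0xED20 bytes_emitted=0
After char 3 ('v'=47): chars_in_quartet=4 acc=0x3B482F -> emit 3B 48 2F, reset; bytes_emitted=3
After char 4 ('u'=46): chars_in_quartet=1 acc=0x2E bytes_emitted=3
After char 5 ('V'=21): chars_in_quartet=2 acc=0xB95 bytes_emitted=3
After char 6 ('M'=12): chars_in_quartet=3 acc=0x2E54C bytes_emitted=3
After char 7 ('2'=54): chars_in_quartet=4 acc=0xB95336 -> emit B9 53 36, reset; bytes_emitted=6

Answer: 3B 48 2F B9 53 36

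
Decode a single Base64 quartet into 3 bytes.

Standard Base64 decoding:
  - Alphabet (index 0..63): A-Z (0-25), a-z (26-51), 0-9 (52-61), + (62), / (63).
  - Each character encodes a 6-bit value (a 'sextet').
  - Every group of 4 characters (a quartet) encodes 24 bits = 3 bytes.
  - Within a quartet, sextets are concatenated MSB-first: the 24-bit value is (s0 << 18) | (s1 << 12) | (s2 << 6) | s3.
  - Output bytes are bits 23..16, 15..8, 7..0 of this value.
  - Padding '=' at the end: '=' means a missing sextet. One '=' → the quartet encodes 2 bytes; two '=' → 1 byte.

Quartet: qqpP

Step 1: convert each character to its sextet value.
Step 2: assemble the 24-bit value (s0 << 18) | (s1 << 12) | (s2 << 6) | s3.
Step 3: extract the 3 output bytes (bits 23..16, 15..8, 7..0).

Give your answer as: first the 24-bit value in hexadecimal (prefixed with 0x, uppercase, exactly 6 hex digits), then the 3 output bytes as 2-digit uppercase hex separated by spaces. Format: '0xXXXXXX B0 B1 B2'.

Sextets: q=42, q=42, p=41, P=15
24-bit: (42<<18) | (42<<12) | (41<<6) | 15
      = 0xA80000 | 0x02A000 | 0x000A40 | 0x00000F
      = 0xAAAA4F
Bytes: (v>>16)&0xFF=AA, (v>>8)&0xFF=AA, v&0xFF=4F

Answer: 0xAAAA4F AA AA 4F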